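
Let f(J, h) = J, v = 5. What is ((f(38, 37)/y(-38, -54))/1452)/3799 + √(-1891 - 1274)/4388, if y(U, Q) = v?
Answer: 19/13790370 + I*√3165/4388 ≈ 1.3778e-6 + 0.012821*I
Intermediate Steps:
y(U, Q) = 5
((f(38, 37)/y(-38, -54))/1452)/3799 + √(-1891 - 1274)/4388 = ((38/5)/1452)/3799 + √(-1891 - 1274)/4388 = ((38*(⅕))*(1/1452))*(1/3799) + √(-3165)*(1/4388) = ((38/5)*(1/1452))*(1/3799) + (I*√3165)*(1/4388) = (19/3630)*(1/3799) + I*√3165/4388 = 19/13790370 + I*√3165/4388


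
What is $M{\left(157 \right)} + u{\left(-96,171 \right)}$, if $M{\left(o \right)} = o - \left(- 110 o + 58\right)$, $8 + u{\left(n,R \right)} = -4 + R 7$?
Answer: $18554$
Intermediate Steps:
$u{\left(n,R \right)} = -12 + 7 R$ ($u{\left(n,R \right)} = -8 + \left(-4 + R 7\right) = -8 + \left(-4 + 7 R\right) = -12 + 7 R$)
$M{\left(o \right)} = -58 + 111 o$ ($M{\left(o \right)} = o - \left(58 - 110 o\right) = o + \left(-58 + 110 o\right) = -58 + 111 o$)
$M{\left(157 \right)} + u{\left(-96,171 \right)} = \left(-58 + 111 \cdot 157\right) + \left(-12 + 7 \cdot 171\right) = \left(-58 + 17427\right) + \left(-12 + 1197\right) = 17369 + 1185 = 18554$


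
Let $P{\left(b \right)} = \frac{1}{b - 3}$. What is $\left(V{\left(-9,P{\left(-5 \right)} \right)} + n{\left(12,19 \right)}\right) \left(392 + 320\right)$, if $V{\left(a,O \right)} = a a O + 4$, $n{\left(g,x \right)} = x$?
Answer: $9167$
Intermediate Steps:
$P{\left(b \right)} = \frac{1}{-3 + b}$
$V{\left(a,O \right)} = 4 + O a^{2}$ ($V{\left(a,O \right)} = a^{2} O + 4 = O a^{2} + 4 = 4 + O a^{2}$)
$\left(V{\left(-9,P{\left(-5 \right)} \right)} + n{\left(12,19 \right)}\right) \left(392 + 320\right) = \left(\left(4 + \frac{\left(-9\right)^{2}}{-3 - 5}\right) + 19\right) \left(392 + 320\right) = \left(\left(4 + \frac{1}{-8} \cdot 81\right) + 19\right) 712 = \left(\left(4 - \frac{81}{8}\right) + 19\right) 712 = \left(- \frac{49}{8} + 19\right) 712 = \frac{103}{8} \cdot 712 = 9167$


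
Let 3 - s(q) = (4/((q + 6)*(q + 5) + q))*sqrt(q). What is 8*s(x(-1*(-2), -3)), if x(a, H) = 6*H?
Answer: 24 - 16*I*sqrt(2)/23 ≈ 24.0 - 0.9838*I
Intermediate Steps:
s(q) = 3 - 4*sqrt(q)/(q + (5 + q)*(6 + q)) (s(q) = 3 - 4/((q + 6)*(q + 5) + q)*sqrt(q) = 3 - 4/((6 + q)*(5 + q) + q)*sqrt(q) = 3 - 4/((5 + q)*(6 + q) + q)*sqrt(q) = 3 - 4/(q + (5 + q)*(6 + q))*sqrt(q) = 3 - 4*sqrt(q)/(q + (5 + q)*(6 + q)))
8*s(x(-1*(-2), -3)) = 8*((90 - 4*3*I*sqrt(2) + 3*(6*(-3))**2 + 36*(6*(-3)))/(30 + (6*(-3))**2 + 12*(6*(-3)))) = 8*((90 - 12*I*sqrt(2) + 3*(-18)**2 + 36*(-18))/(30 + (-18)**2 + 12*(-18))) = 8*((90 - 12*I*sqrt(2) + 3*324 - 648)/(30 + 324 - 216)) = 8*((90 - 12*I*sqrt(2) + 972 - 648)/138) = 8*((414 - 12*I*sqrt(2))/138) = 8*(3 - 2*I*sqrt(2)/23) = 24 - 16*I*sqrt(2)/23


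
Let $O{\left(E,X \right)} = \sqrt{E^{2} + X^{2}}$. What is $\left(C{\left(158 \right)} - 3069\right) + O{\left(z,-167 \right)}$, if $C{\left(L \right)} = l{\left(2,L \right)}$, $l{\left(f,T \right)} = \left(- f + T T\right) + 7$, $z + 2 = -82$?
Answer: $21900 + \sqrt{34945} \approx 22087.0$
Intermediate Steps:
$z = -84$ ($z = -2 - 82 = -84$)
$l{\left(f,T \right)} = 7 + T^{2} - f$ ($l{\left(f,T \right)} = \left(- f + T^{2}\right) + 7 = \left(T^{2} - f\right) + 7 = 7 + T^{2} - f$)
$C{\left(L \right)} = 5 + L^{2}$ ($C{\left(L \right)} = 7 + L^{2} - 2 = 5 + L^{2}$)
$\left(C{\left(158 \right)} - 3069\right) + O{\left(z,-167 \right)} = \left(\left(5 + 158^{2}\right) - 3069\right) + \sqrt{\left(-84\right)^{2} + \left(-167\right)^{2}} = \left(\left(5 + 24964\right) - 3069\right) + \sqrt{7056 + 27889} = \left(24969 - 3069\right) + \sqrt{34945} = 21900 + \sqrt{34945}$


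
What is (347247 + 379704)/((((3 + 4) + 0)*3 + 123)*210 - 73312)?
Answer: -726951/43072 ≈ -16.878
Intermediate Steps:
(347247 + 379704)/((((3 + 4) + 0)*3 + 123)*210 - 73312) = 726951/(((7 + 0)*3 + 123)*210 - 73312) = 726951/((7*3 + 123)*210 - 73312) = 726951/((21 + 123)*210 - 73312) = 726951/(144*210 - 73312) = 726951/(30240 - 73312) = 726951/(-43072) = 726951*(-1/43072) = -726951/43072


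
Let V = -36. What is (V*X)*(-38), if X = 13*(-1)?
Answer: -17784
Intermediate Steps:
X = -13
(V*X)*(-38) = -36*(-13)*(-38) = 468*(-38) = -17784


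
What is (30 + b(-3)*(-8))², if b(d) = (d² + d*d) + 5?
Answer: 23716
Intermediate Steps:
b(d) = 5 + 2*d² (b(d) = (d² + d²) + 5 = 2*d² + 5 = 5 + 2*d²)
(30 + b(-3)*(-8))² = (30 + (5 + 2*(-3)²)*(-8))² = (30 + (5 + 2*9)*(-8))² = (30 + (5 + 18)*(-8))² = (30 + 23*(-8))² = (30 - 184)² = (-154)² = 23716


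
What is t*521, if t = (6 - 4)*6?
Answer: 6252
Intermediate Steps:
t = 12 (t = 2*6 = 12)
t*521 = 12*521 = 6252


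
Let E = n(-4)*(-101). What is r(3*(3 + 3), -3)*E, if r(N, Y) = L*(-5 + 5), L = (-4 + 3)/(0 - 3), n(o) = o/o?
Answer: 0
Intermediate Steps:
n(o) = 1
L = ⅓ (L = -1/(-3) = -1*(-⅓) = ⅓ ≈ 0.33333)
r(N, Y) = 0 (r(N, Y) = (-5 + 5)/3 = (⅓)*0 = 0)
E = -101 (E = 1*(-101) = -101)
r(3*(3 + 3), -3)*E = 0*(-101) = 0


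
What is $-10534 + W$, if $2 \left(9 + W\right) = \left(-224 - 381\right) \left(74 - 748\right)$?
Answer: $193342$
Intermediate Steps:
$W = 203876$ ($W = -9 + \frac{\left(-224 - 381\right) \left(74 - 748\right)}{2} = -9 + \frac{\left(-224 - 381\right) \left(-674\right)}{2} = -9 + \frac{\left(-605\right) \left(-674\right)}{2} = -9 + \frac{1}{2} \cdot 407770 = -9 + 203885 = 203876$)
$-10534 + W = -10534 + 203876 = 193342$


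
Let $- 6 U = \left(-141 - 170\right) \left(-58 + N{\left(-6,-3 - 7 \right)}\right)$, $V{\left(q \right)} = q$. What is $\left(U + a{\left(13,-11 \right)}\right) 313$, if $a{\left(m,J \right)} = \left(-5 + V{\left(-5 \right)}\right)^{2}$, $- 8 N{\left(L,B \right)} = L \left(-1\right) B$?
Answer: $- \frac{9456043}{12} \approx -7.88 \cdot 10^{5}$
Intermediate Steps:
$N{\left(L,B \right)} = \frac{B L}{8}$ ($N{\left(L,B \right)} = - \frac{L \left(-1\right) B}{8} = - \frac{- L B}{8} = - \frac{\left(-1\right) B L}{8} = \frac{B L}{8}$)
$a{\left(m,J \right)} = 100$ ($a{\left(m,J \right)} = \left(-5 - 5\right)^{2} = \left(-10\right)^{2} = 100$)
$U = - \frac{31411}{12}$ ($U = - \frac{\left(-141 - 170\right) \left(-58 + \frac{1}{8} \left(-3 - 7\right) \left(-6\right)\right)}{6} = - \frac{\left(-311\right) \left(-58 + \frac{1}{8} \left(-10\right) \left(-6\right)\right)}{6} = - \frac{\left(-311\right) \left(-58 + \frac{15}{2}\right)}{6} = - \frac{\left(-311\right) \left(- \frac{101}{2}\right)}{6} = \left(- \frac{1}{6}\right) \frac{31411}{2} = - \frac{31411}{12} \approx -2617.6$)
$\left(U + a{\left(13,-11 \right)}\right) 313 = \left(- \frac{31411}{12} + 100\right) 313 = \left(- \frac{30211}{12}\right) 313 = - \frac{9456043}{12}$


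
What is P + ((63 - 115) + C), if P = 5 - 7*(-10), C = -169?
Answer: -146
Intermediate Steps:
P = 75 (P = 5 + 70 = 75)
P + ((63 - 115) + C) = 75 + ((63 - 115) - 169) = 75 + (-52 - 169) = 75 - 221 = -146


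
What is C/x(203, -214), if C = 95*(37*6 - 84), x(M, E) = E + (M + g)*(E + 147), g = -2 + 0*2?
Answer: -13110/13681 ≈ -0.95826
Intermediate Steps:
g = -2 (g = -2 + 0 = -2)
x(M, E) = E + (-2 + M)*(147 + E) (x(M, E) = E + (M - 2)*(E + 147) = E + (-2 + M)*(147 + E))
C = 13110 (C = 95*(222 - 84) = 95*138 = 13110)
C/x(203, -214) = 13110/(-294 - 1*(-214) + 147*203 - 214*203) = 13110/(-294 + 214 + 29841 - 43442) = 13110/(-13681) = 13110*(-1/13681) = -13110/13681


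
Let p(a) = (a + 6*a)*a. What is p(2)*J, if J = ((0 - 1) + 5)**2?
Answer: 448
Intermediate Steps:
p(a) = 7*a**2 (p(a) = (7*a)*a = 7*a**2)
J = 16 (J = (-1 + 5)**2 = 4**2 = 16)
p(2)*J = (7*2**2)*16 = (7*4)*16 = 28*16 = 448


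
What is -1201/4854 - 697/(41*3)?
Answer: -9569/1618 ≈ -5.9141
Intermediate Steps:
-1201/4854 - 697/(41*3) = -1201*1/4854 - 697/123 = -1201/4854 - 697*1/123 = -1201/4854 - 17/3 = -9569/1618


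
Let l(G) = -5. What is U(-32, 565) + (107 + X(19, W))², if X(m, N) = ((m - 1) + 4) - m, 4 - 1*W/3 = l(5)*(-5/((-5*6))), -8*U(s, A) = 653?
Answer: 96147/8 ≈ 12018.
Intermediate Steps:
U(s, A) = -653/8 (U(s, A) = -⅛*653 = -653/8)
W = 29/2 (W = 12 - (-15)*(-5/((-5*6))) = 12 - (-15)*(-5/(-30)) = 12 - (-15)*(-5*(-1/30)) = 12 - (-15)/6 = 12 - 3*(-⅚) = 12 + 5/2 = 29/2 ≈ 14.500)
X(m, N) = 3 (X(m, N) = ((-1 + m) + 4) - m = (3 + m) - m = 3)
U(-32, 565) + (107 + X(19, W))² = -653/8 + (107 + 3)² = -653/8 + 110² = -653/8 + 12100 = 96147/8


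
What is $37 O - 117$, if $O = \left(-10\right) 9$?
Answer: $-3447$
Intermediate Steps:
$O = -90$
$37 O - 117 = 37 \left(-90\right) - 117 = -3330 - 117 = -3447$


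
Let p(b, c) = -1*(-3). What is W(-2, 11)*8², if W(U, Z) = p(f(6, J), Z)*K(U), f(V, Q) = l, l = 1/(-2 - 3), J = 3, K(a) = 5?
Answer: 960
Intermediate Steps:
l = -⅕ (l = 1/(-5) = -⅕ ≈ -0.20000)
f(V, Q) = -⅕
p(b, c) = 3
W(U, Z) = 15 (W(U, Z) = 3*5 = 15)
W(-2, 11)*8² = 15*8² = 15*64 = 960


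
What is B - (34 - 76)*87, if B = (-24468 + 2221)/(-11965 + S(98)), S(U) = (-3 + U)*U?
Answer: 9723617/2655 ≈ 3662.4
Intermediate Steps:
S(U) = U*(-3 + U)
B = 22247/2655 (B = (-24468 + 2221)/(-11965 + 98*(-3 + 98)) = -22247/(-11965 + 98*95) = -22247/(-11965 + 9310) = -22247/(-2655) = -22247*(-1/2655) = 22247/2655 ≈ 8.3793)
B - (34 - 76)*87 = 22247/2655 - (34 - 76)*87 = 22247/2655 - (-42)*87 = 22247/2655 - 1*(-3654) = 22247/2655 + 3654 = 9723617/2655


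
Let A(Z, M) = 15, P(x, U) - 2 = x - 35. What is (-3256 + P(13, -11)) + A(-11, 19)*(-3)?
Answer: -3321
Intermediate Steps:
P(x, U) = -33 + x (P(x, U) = 2 + (x - 35) = 2 + (-35 + x) = -33 + x)
(-3256 + P(13, -11)) + A(-11, 19)*(-3) = (-3256 + (-33 + 13)) + 15*(-3) = (-3256 - 20) - 45 = -3276 - 45 = -3321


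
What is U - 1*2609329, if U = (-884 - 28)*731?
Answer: -3276001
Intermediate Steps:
U = -666672 (U = -912*731 = -666672)
U - 1*2609329 = -666672 - 1*2609329 = -666672 - 2609329 = -3276001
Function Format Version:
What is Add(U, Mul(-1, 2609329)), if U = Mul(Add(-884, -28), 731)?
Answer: -3276001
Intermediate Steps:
U = -666672 (U = Mul(-912, 731) = -666672)
Add(U, Mul(-1, 2609329)) = Add(-666672, Mul(-1, 2609329)) = Add(-666672, -2609329) = -3276001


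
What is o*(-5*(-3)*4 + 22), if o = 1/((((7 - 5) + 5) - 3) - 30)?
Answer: -41/13 ≈ -3.1538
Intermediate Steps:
o = -1/26 (o = 1/(((2 + 5) - 3) - 30) = 1/((7 - 3) - 30) = 1/(4 - 30) = 1/(-26) = -1/26 ≈ -0.038462)
o*(-5*(-3)*4 + 22) = -(-5*(-3)*4 + 22)/26 = -(15*4 + 22)/26 = -(60 + 22)/26 = -1/26*82 = -41/13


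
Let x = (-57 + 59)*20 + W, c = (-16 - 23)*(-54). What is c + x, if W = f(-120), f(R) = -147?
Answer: 1999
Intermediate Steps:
c = 2106 (c = -39*(-54) = 2106)
W = -147
x = -107 (x = (-57 + 59)*20 - 147 = 2*20 - 147 = 40 - 147 = -107)
c + x = 2106 - 107 = 1999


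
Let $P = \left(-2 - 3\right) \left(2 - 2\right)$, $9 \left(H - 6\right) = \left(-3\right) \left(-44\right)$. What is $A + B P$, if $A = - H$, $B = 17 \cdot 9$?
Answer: $- \frac{62}{3} \approx -20.667$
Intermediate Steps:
$H = \frac{62}{3}$ ($H = 6 + \frac{\left(-3\right) \left(-44\right)}{9} = 6 + \frac{1}{9} \cdot 132 = 6 + \frac{44}{3} = \frac{62}{3} \approx 20.667$)
$B = 153$
$A = - \frac{62}{3}$ ($A = \left(-1\right) \frac{62}{3} = - \frac{62}{3} \approx -20.667$)
$P = 0$ ($P = \left(-5\right) 0 = 0$)
$A + B P = - \frac{62}{3} + 153 \cdot 0 = - \frac{62}{3} + 0 = - \frac{62}{3}$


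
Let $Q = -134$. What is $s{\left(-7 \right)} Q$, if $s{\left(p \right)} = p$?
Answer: $938$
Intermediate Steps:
$s{\left(-7 \right)} Q = \left(-7\right) \left(-134\right) = 938$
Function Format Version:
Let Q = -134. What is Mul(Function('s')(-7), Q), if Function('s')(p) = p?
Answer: 938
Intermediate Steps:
Mul(Function('s')(-7), Q) = Mul(-7, -134) = 938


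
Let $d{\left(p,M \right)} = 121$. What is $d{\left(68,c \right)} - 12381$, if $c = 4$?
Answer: $-12260$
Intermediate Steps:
$d{\left(68,c \right)} - 12381 = 121 - 12381 = -12260$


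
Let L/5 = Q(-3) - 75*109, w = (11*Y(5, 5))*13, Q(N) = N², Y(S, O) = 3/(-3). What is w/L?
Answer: 143/40830 ≈ 0.0035023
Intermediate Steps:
Y(S, O) = -1 (Y(S, O) = 3*(-⅓) = -1)
w = -143 (w = (11*(-1))*13 = -11*13 = -143)
L = -40830 (L = 5*((-3)² - 75*109) = 5*(9 - 8175) = 5*(-8166) = -40830)
w/L = -143/(-40830) = -143*(-1/40830) = 143/40830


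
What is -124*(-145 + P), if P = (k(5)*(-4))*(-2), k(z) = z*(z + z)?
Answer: -31620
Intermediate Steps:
k(z) = 2*z² (k(z) = z*(2*z) = 2*z²)
P = 400 (P = ((2*5²)*(-4))*(-2) = ((2*25)*(-4))*(-2) = (50*(-4))*(-2) = -200*(-2) = 400)
-124*(-145 + P) = -124*(-145 + 400) = -124*255 = -31620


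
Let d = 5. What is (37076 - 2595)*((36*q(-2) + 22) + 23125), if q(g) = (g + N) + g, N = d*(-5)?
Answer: 762133543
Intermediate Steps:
N = -25 (N = 5*(-5) = -25)
q(g) = -25 + 2*g (q(g) = (g - 25) + g = (-25 + g) + g = -25 + 2*g)
(37076 - 2595)*((36*q(-2) + 22) + 23125) = (37076 - 2595)*((36*(-25 + 2*(-2)) + 22) + 23125) = 34481*((36*(-25 - 4) + 22) + 23125) = 34481*((36*(-29) + 22) + 23125) = 34481*((-1044 + 22) + 23125) = 34481*(-1022 + 23125) = 34481*22103 = 762133543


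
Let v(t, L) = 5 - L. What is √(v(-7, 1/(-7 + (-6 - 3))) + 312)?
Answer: √5073/4 ≈ 17.806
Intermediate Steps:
√(v(-7, 1/(-7 + (-6 - 3))) + 312) = √((5 - 1/(-7 + (-6 - 3))) + 312) = √((5 - 1/(-7 - 9)) + 312) = √((5 - 1/(-16)) + 312) = √((5 - 1*(-1/16)) + 312) = √((5 + 1/16) + 312) = √(81/16 + 312) = √(5073/16) = √5073/4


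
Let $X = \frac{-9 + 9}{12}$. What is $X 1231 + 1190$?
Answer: $1190$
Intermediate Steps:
$X = 0$ ($X = \frac{1}{12} \cdot 0 = 0$)
$X 1231 + 1190 = 0 \cdot 1231 + 1190 = 0 + 1190 = 1190$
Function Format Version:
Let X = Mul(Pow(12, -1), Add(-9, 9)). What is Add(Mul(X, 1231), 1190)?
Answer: 1190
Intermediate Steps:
X = 0 (X = Mul(Rational(1, 12), 0) = 0)
Add(Mul(X, 1231), 1190) = Add(Mul(0, 1231), 1190) = Add(0, 1190) = 1190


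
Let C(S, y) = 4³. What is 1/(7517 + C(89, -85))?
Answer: 1/7581 ≈ 0.00013191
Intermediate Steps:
C(S, y) = 64
1/(7517 + C(89, -85)) = 1/(7517 + 64) = 1/7581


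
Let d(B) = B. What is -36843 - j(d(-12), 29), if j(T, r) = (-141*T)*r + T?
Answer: -85899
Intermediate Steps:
j(T, r) = T - 141*T*r (j(T, r) = -141*T*r + T = T - 141*T*r)
-36843 - j(d(-12), 29) = -36843 - (-12)*(1 - 141*29) = -36843 - (-12)*(1 - 4089) = -36843 - (-12)*(-4088) = -36843 - 1*49056 = -36843 - 49056 = -85899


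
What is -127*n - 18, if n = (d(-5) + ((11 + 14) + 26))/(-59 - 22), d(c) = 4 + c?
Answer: 4892/81 ≈ 60.395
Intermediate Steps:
n = -50/81 (n = ((4 - 5) + ((11 + 14) + 26))/(-59 - 22) = (-1 + (25 + 26))/(-81) = (-1 + 51)*(-1/81) = 50*(-1/81) = -50/81 ≈ -0.61728)
-127*n - 18 = -127*(-50/81) - 18 = 6350/81 - 18 = 4892/81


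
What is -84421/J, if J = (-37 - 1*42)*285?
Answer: 84421/22515 ≈ 3.7495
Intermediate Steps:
J = -22515 (J = (-37 - 42)*285 = -79*285 = -22515)
-84421/J = -84421/(-22515) = -84421*(-1/22515) = 84421/22515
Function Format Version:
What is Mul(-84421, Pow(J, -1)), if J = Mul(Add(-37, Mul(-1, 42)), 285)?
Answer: Rational(84421, 22515) ≈ 3.7495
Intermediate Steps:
J = -22515 (J = Mul(Add(-37, -42), 285) = Mul(-79, 285) = -22515)
Mul(-84421, Pow(J, -1)) = Mul(-84421, Pow(-22515, -1)) = Mul(-84421, Rational(-1, 22515)) = Rational(84421, 22515)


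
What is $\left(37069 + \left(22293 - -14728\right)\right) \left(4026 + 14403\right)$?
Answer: $1365404610$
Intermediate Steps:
$\left(37069 + \left(22293 - -14728\right)\right) \left(4026 + 14403\right) = \left(37069 + \left(22293 + 14728\right)\right) 18429 = \left(37069 + 37021\right) 18429 = 74090 \cdot 18429 = 1365404610$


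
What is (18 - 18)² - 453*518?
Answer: -234654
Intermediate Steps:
(18 - 18)² - 453*518 = 0² - 234654 = 0 - 234654 = -234654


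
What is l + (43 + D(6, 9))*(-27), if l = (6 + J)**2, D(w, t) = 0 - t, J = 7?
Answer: -749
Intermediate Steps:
D(w, t) = -t
l = 169 (l = (6 + 7)**2 = 13**2 = 169)
l + (43 + D(6, 9))*(-27) = 169 + (43 - 1*9)*(-27) = 169 + (43 - 9)*(-27) = 169 + 34*(-27) = 169 - 918 = -749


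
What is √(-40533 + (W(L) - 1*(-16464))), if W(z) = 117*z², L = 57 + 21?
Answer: √687759 ≈ 829.31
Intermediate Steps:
L = 78
√(-40533 + (W(L) - 1*(-16464))) = √(-40533 + (117*78² - 1*(-16464))) = √(-40533 + (117*6084 + 16464)) = √(-40533 + (711828 + 16464)) = √(-40533 + 728292) = √687759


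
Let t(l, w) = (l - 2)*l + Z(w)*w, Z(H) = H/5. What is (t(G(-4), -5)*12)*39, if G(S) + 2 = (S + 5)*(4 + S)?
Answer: 6084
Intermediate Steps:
Z(H) = H/5 (Z(H) = H*(⅕) = H/5)
G(S) = -2 + (4 + S)*(5 + S) (G(S) = -2 + (S + 5)*(4 + S) = -2 + (5 + S)*(4 + S) = -2 + (4 + S)*(5 + S))
t(l, w) = w²/5 + l*(-2 + l) (t(l, w) = (l - 2)*l + (w/5)*w = (-2 + l)*l + w²/5 = l*(-2 + l) + w²/5 = w²/5 + l*(-2 + l))
(t(G(-4), -5)*12)*39 = (((18 + (-4)² + 9*(-4))² - 2*(18 + (-4)² + 9*(-4)) + (⅕)*(-5)²)*12)*39 = (((18 + 16 - 36)² - 2*(18 + 16 - 36) + (⅕)*25)*12)*39 = (((-2)² - 2*(-2) + 5)*12)*39 = ((4 + 4 + 5)*12)*39 = (13*12)*39 = 156*39 = 6084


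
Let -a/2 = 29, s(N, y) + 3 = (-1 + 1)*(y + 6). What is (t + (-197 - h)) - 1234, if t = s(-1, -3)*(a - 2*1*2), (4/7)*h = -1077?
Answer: 2559/4 ≈ 639.75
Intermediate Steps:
h = -7539/4 (h = (7/4)*(-1077) = -7539/4 ≈ -1884.8)
s(N, y) = -3 (s(N, y) = -3 + (-1 + 1)*(y + 6) = -3 + 0*(6 + y) = -3 + 0 = -3)
a = -58 (a = -2*29 = -58)
t = 186 (t = -3*(-58 - 2*1*2) = -3*(-58 - 2*2) = -3*(-58 - 4) = -3*(-62) = 186)
(t + (-197 - h)) - 1234 = (186 + (-197 - 1*(-7539/4))) - 1234 = (186 + (-197 + 7539/4)) - 1234 = (186 + 6751/4) - 1234 = 7495/4 - 1234 = 2559/4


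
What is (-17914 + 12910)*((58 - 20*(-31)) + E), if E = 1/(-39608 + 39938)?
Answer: -186599994/55 ≈ -3.3927e+6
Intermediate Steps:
E = 1/330 ≈ 0.0030303
(-17914 + 12910)*((58 - 20*(-31)) + E) = (-17914 + 12910)*((58 - 20*(-31)) + 1/330) = -5004*((58 + 620) + 1/330) = -5004*(678 + 1/330) = -5004*223741/330 = -186599994/55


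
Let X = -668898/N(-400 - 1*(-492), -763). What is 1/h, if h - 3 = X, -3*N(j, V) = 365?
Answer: 365/2007789 ≈ 0.00018179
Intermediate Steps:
N(j, V) = -365/3 (N(j, V) = -⅓*365 = -365/3)
X = 2006694/365 (X = -668898/(-365/3) = -668898*(-3/365) = 2006694/365 ≈ 5497.8)
h = 2007789/365 (h = 3 + 2006694/365 = 2007789/365 ≈ 5500.8)
1/h = 1/(2007789/365) = 365/2007789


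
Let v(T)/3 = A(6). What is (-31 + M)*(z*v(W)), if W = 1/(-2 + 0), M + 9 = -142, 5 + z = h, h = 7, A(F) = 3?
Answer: -3276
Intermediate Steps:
z = 2 (z = -5 + 7 = 2)
M = -151 (M = -9 - 142 = -151)
W = -½ (W = 1/(-2) = -½ ≈ -0.50000)
v(T) = 9 (v(T) = 3*3 = 9)
(-31 + M)*(z*v(W)) = (-31 - 151)*(2*9) = -182*18 = -3276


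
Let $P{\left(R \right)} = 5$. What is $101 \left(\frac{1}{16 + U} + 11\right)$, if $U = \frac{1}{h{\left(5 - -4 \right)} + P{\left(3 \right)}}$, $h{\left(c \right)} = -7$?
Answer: $\frac{34643}{31} \approx 1117.5$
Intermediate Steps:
$U = - \frac{1}{2}$ ($U = \frac{1}{-7 + 5} = \frac{1}{-2} = - \frac{1}{2} \approx -0.5$)
$101 \left(\frac{1}{16 + U} + 11\right) = 101 \left(\frac{1}{16 - \frac{1}{2}} + 11\right) = 101 \left(\frac{1}{\frac{31}{2}} + 11\right) = 101 \left(\frac{2}{31} + 11\right) = 101 \cdot \frac{343}{31} = \frac{34643}{31}$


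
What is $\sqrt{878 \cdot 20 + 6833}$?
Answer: $\sqrt{24393} \approx 156.18$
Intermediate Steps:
$\sqrt{878 \cdot 20 + 6833} = \sqrt{17560 + 6833} = \sqrt{24393}$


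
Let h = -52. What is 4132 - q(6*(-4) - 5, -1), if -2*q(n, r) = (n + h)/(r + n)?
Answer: 82667/20 ≈ 4133.4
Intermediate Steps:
q(n, r) = -(-52 + n)/(2*(n + r)) (q(n, r) = -(n - 52)/(2*(r + n)) = -(-52 + n)/(2*(n + r)))
4132 - q(6*(-4) - 5, -1) = 4132 - (26 - (6*(-4) - 5)/2)/((6*(-4) - 5) - 1) = 4132 - (26 - (-24 - 5)/2)/((-24 - 5) - 1) = 4132 - (26 - ½*(-29))/(-29 - 1) = 4132 - (26 + 29/2)/(-30) = 4132 - (-1)*81/(30*2) = 4132 - 1*(-27/20) = 4132 + 27/20 = 82667/20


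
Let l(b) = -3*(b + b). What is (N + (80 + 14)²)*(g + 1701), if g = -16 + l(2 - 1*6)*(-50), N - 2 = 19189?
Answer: 13593095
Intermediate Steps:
N = 19191 (N = 2 + 19189 = 19191)
l(b) = -6*b
g = -1216 (g = -16 - 6*(2 - 1*6)*(-50) = -16 - 6*(2 - 6)*(-50) = -16 - 6*(-4)*(-50) = -16 + 24*(-50) = -16 - 1200 = -1216)
(N + (80 + 14)²)*(g + 1701) = (19191 + (80 + 14)²)*(-1216 + 1701) = (19191 + 94²)*485 = (19191 + 8836)*485 = 28027*485 = 13593095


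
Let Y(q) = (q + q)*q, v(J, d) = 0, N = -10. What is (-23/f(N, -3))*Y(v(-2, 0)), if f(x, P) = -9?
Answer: 0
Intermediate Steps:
Y(q) = 2*q² (Y(q) = (2*q)*q = 2*q²)
(-23/f(N, -3))*Y(v(-2, 0)) = (-23/(-9))*(2*0²) = (-23*(-⅑))*(2*0) = (23/9)*0 = 0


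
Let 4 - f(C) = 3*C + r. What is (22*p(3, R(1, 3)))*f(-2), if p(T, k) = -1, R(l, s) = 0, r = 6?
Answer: -88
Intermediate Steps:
f(C) = -2 - 3*C (f(C) = 4 - (3*C + 6) = 4 - (6 + 3*C) = 4 + (-6 - 3*C) = -2 - 3*C)
(22*p(3, R(1, 3)))*f(-2) = (22*(-1))*(-2 - 3*(-2)) = -22*(-2 + 6) = -22*4 = -88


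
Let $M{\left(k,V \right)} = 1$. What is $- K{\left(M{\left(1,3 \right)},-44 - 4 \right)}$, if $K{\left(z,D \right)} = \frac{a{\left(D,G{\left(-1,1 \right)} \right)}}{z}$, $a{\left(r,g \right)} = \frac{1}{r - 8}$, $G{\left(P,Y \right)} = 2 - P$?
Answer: $\frac{1}{56} \approx 0.017857$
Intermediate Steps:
$a{\left(r,g \right)} = \frac{1}{-8 + r}$
$K{\left(z,D \right)} = \frac{1}{z \left(-8 + D\right)}$ ($K{\left(z,D \right)} = \frac{1}{\left(-8 + D\right) z} = \frac{1}{z \left(-8 + D\right)}$)
$- K{\left(M{\left(1,3 \right)},-44 - 4 \right)} = - \frac{1}{1 \left(-8 - 48\right)} = - \frac{1}{-8 - 48} = - \frac{1}{-56} = - \frac{1 \left(-1\right)}{56} = \left(-1\right) \left(- \frac{1}{56}\right) = \frac{1}{56}$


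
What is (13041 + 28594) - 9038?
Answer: 32597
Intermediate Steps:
(13041 + 28594) - 9038 = 41635 - 9038 = 32597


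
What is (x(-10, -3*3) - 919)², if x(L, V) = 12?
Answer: 822649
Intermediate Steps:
(x(-10, -3*3) - 919)² = (12 - 919)² = (-907)² = 822649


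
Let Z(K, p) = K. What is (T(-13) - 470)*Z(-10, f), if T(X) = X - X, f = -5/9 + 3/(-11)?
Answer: 4700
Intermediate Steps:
f = -82/99 (f = -5*1/9 + 3*(-1/11) = -5/9 - 3/11 = -82/99 ≈ -0.82828)
T(X) = 0
(T(-13) - 470)*Z(-10, f) = (0 - 470)*(-10) = -470*(-10) = 4700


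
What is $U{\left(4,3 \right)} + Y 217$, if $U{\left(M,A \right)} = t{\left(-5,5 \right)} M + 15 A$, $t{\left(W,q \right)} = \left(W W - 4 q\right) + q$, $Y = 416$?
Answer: $90357$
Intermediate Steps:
$t{\left(W,q \right)} = W^{2} - 3 q$ ($t{\left(W,q \right)} = \left(W^{2} - 4 q\right) + q = W^{2} - 3 q$)
$U{\left(M,A \right)} = 10 M + 15 A$ ($U{\left(M,A \right)} = \left(\left(-5\right)^{2} - 15\right) M + 15 A = \left(25 - 15\right) M + 15 A = 10 M + 15 A$)
$U{\left(4,3 \right)} + Y 217 = \left(10 \cdot 4 + 15 \cdot 3\right) + 416 \cdot 217 = \left(40 + 45\right) + 90272 = 85 + 90272 = 90357$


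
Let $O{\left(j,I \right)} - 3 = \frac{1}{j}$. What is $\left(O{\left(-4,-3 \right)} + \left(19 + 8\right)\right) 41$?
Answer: $\frac{4879}{4} \approx 1219.8$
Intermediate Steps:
$O{\left(j,I \right)} = 3 + \frac{1}{j}$
$\left(O{\left(-4,-3 \right)} + \left(19 + 8\right)\right) 41 = \left(\left(3 + \frac{1}{-4}\right) + \left(19 + 8\right)\right) 41 = \left(\left(3 - \frac{1}{4}\right) + 27\right) 41 = \left(\frac{11}{4} + 27\right) 41 = \frac{119}{4} \cdot 41 = \frac{4879}{4}$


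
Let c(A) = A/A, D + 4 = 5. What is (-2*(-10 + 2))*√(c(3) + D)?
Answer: 16*√2 ≈ 22.627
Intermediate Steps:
D = 1 (D = -4 + 5 = 1)
c(A) = 1
(-2*(-10 + 2))*√(c(3) + D) = (-2*(-10 + 2))*√(1 + 1) = (-2*(-8))*√2 = 16*√2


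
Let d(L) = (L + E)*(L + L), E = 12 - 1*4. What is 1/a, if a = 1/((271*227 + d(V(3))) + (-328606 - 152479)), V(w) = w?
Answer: -419502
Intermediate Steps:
E = 8 (E = 12 - 4 = 8)
d(L) = 2*L*(8 + L) (d(L) = (L + 8)*(L + L) = (8 + L)*(2*L) = 2*L*(8 + L))
a = -1/419502 (a = 1/((271*227 + 2*3*(8 + 3)) + (-328606 - 152479)) = 1/((61517 + 2*3*11) - 481085) = 1/((61517 + 66) - 481085) = 1/(61583 - 481085) = 1/(-419502) = -1/419502 ≈ -2.3838e-6)
1/a = 1/(-1/419502) = -419502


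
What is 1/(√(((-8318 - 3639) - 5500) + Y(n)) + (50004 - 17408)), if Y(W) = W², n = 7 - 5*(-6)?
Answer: 8149/265628826 - I*√4022/531257652 ≈ 3.0678e-5 - 1.1938e-7*I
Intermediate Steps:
n = 37 (n = 7 + 30 = 37)
1/(√(((-8318 - 3639) - 5500) + Y(n)) + (50004 - 17408)) = 1/(√(((-8318 - 3639) - 5500) + 37²) + (50004 - 17408)) = 1/(√((-11957 - 5500) + 1369) + 32596) = 1/(√(-17457 + 1369) + 32596) = 1/(√(-16088) + 32596) = 1/(2*I*√4022 + 32596) = 1/(32596 + 2*I*√4022)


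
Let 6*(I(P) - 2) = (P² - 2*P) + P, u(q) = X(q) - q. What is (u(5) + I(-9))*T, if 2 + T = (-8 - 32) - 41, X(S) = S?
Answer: -1411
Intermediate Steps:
u(q) = 0 (u(q) = q - q = 0)
I(P) = 2 - P/6 + P²/6 (I(P) = 2 + ((P² - 2*P) + P)/6 = 2 + (P² - P)/6 = 2 + (-P/6 + P²/6) = 2 - P/6 + P²/6)
T = -83 (T = -2 + ((-8 - 32) - 41) = -2 + (-40 - 41) = -2 - 81 = -83)
(u(5) + I(-9))*T = (0 + (2 - ⅙*(-9) + (⅙)*(-9)²))*(-83) = (0 + (2 + 3/2 + (⅙)*81))*(-83) = (0 + (2 + 3/2 + 27/2))*(-83) = (0 + 17)*(-83) = 17*(-83) = -1411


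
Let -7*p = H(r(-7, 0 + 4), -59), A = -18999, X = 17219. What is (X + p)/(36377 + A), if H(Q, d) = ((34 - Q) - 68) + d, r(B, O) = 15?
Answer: 120641/121646 ≈ 0.99174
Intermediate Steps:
H(Q, d) = -34 + d - Q (H(Q, d) = (-34 - Q) + d = -34 + d - Q)
p = 108/7 (p = -(-34 - 59 - 1*15)/7 = -(-34 - 59 - 15)/7 = -⅐*(-108) = 108/7 ≈ 15.429)
(X + p)/(36377 + A) = (17219 + 108/7)/(36377 - 18999) = (120641/7)/17378 = (120641/7)*(1/17378) = 120641/121646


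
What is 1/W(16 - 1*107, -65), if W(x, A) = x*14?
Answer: -1/1274 ≈ -0.00078493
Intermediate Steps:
W(x, A) = 14*x
1/W(16 - 1*107, -65) = 1/(14*(16 - 1*107)) = 1/(14*(16 - 107)) = 1/(14*(-91)) = 1/(-1274) = -1/1274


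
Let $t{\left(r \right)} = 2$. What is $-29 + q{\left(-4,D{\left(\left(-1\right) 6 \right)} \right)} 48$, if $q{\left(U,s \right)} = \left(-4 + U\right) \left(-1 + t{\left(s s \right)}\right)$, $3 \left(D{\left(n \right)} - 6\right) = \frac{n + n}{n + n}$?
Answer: $-413$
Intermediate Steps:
$D{\left(n \right)} = \frac{19}{3}$ ($D{\left(n \right)} = 6 + \frac{\left(n + n\right) \frac{1}{n + n}}{3} = 6 + \frac{2 n \frac{1}{2 n}}{3} = 6 + \frac{1}{3} \cdot 1 = 6 + \frac{1}{3} = \frac{19}{3}$)
$q{\left(U,s \right)} = -4 + U$ ($q{\left(U,s \right)} = \left(-4 + U\right) \left(-1 + 2\right) = \left(-4 + U\right) 1 = -4 + U$)
$-29 + q{\left(-4,D{\left(\left(-1\right) 6 \right)} \right)} 48 = -29 + \left(-4 - 4\right) 48 = -29 - 384 = -413$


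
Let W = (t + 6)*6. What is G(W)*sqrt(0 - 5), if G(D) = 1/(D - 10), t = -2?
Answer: I*sqrt(5)/14 ≈ 0.15972*I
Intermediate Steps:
W = 24 (W = (-2 + 6)*6 = 4*6 = 24)
G(D) = 1/(-10 + D)
G(W)*sqrt(0 - 5) = sqrt(0 - 5)/(-10 + 24) = sqrt(-5)/14 = (I*sqrt(5))/14 = I*sqrt(5)/14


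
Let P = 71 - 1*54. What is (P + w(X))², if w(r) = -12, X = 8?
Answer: 25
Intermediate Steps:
P = 17 (P = 71 - 54 = 17)
(P + w(X))² = (17 - 12)² = 5² = 25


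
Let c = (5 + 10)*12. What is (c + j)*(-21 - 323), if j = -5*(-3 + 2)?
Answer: -63640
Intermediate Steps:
j = 5 (j = -5*(-1) = 5)
c = 180 (c = 15*12 = 180)
(c + j)*(-21 - 323) = (180 + 5)*(-21 - 323) = 185*(-344) = -63640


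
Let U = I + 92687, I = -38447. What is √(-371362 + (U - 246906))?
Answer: 74*I*√103 ≈ 751.02*I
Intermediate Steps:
U = 54240 (U = -38447 + 92687 = 54240)
√(-371362 + (U - 246906)) = √(-371362 + (54240 - 246906)) = √(-371362 - 192666) = √(-564028) = 74*I*√103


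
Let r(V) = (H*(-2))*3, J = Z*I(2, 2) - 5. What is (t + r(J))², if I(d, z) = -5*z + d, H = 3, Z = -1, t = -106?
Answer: 15376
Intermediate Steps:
I(d, z) = d - 5*z
J = 3 (J = -(2 - 5*2) - 5 = -(2 - 10) - 5 = -1*(-8) - 5 = 8 - 5 = 3)
r(V) = -18 (r(V) = (3*(-2))*3 = -6*3 = -18)
(t + r(J))² = (-106 - 18)² = (-124)² = 15376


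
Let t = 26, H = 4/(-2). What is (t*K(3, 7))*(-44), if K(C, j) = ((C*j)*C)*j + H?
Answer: -502216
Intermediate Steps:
H = -2 (H = 4*(-½) = -2)
K(C, j) = -2 + C²*j² (K(C, j) = ((C*j)*C)*j - 2 = (j*C²)*j - 2 = C²*j² - 2 = -2 + C²*j²)
(t*K(3, 7))*(-44) = (26*(-2 + 3²*7²))*(-44) = (26*(-2 + 9*49))*(-44) = (26*(-2 + 441))*(-44) = (26*439)*(-44) = 11414*(-44) = -502216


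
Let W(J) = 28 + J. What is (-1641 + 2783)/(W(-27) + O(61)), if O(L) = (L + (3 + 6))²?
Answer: 1142/4901 ≈ 0.23301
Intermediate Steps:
O(L) = (9 + L)² (O(L) = (L + 9)² = (9 + L)²)
(-1641 + 2783)/(W(-27) + O(61)) = (-1641 + 2783)/((28 - 27) + (9 + 61)²) = 1142/(1 + 70²) = 1142/(1 + 4900) = 1142/4901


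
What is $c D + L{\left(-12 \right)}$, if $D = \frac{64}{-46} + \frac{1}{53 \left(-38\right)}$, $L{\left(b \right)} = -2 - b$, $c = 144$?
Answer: $- \frac{4410302}{23161} \approx -190.42$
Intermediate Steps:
$D = - \frac{64471}{46322}$ ($D = 64 \left(- \frac{1}{46}\right) + \frac{1}{53} \left(- \frac{1}{38}\right) = - \frac{32}{23} - \frac{1}{2014} = - \frac{64471}{46322} \approx -1.3918$)
$c D + L{\left(-12 \right)} = 144 \left(- \frac{64471}{46322}\right) - -10 = - \frac{4641912}{23161} + \left(-2 + 12\right) = - \frac{4641912}{23161} + 10 = - \frac{4410302}{23161}$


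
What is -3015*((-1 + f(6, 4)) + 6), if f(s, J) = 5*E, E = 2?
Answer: -45225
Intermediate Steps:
f(s, J) = 10 (f(s, J) = 5*2 = 10)
-3015*((-1 + f(6, 4)) + 6) = -3015*((-1 + 10) + 6) = -3015*(9 + 6) = -3015*15 = -45225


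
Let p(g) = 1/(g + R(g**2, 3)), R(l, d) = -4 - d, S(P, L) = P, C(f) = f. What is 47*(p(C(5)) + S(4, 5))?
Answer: 329/2 ≈ 164.50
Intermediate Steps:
p(g) = 1/(-7 + g) (p(g) = 1/(g + (-4 - 1*3)) = 1/(g + (-4 - 3)) = 1/(g - 7) = 1/(-7 + g))
47*(p(C(5)) + S(4, 5)) = 47*(1/(-7 + 5) + 4) = 47*(1/(-2) + 4) = 47*(-1/2 + 4) = 47*(7/2) = 329/2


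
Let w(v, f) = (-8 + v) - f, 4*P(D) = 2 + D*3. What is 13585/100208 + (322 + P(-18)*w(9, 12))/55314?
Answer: 133006235/923817552 ≈ 0.14397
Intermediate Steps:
P(D) = 1/2 + 3*D/4 (P(D) = (2 + D*3)/4 = (2 + 3*D)/4 = 1/2 + 3*D/4)
w(v, f) = -8 + v - f
13585/100208 + (322 + P(-18)*w(9, 12))/55314 = 13585/100208 + (322 + (1/2 + (3/4)*(-18))*(-8 + 9 - 1*12))/55314 = 13585*(1/100208) + (322 + (1/2 - 27/2)*(-8 + 9 - 12))*(1/55314) = 13585/100208 + (322 - 13*(-11))*(1/55314) = 13585/100208 + (322 + 143)*(1/55314) = 13585/100208 + 465*(1/55314) = 13585/100208 + 155/18438 = 133006235/923817552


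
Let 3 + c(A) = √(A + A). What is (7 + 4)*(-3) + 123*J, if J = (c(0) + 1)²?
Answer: 459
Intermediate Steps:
c(A) = -3 + √2*√A (c(A) = -3 + √(A + A) = -3 + √(2*A) = -3 + √2*√A)
J = 4 (J = ((-3 + √2*√0) + 1)² = ((-3 + √2*0) + 1)² = ((-3 + 0) + 1)² = (-3 + 1)² = (-2)² = 4)
(7 + 4)*(-3) + 123*J = (7 + 4)*(-3) + 123*4 = 11*(-3) + 492 = -33 + 492 = 459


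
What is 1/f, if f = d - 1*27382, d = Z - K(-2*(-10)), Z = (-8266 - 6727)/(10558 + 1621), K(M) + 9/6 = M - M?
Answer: -24358/666964205 ≈ -3.6521e-5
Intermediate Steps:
K(M) = -3/2 (K(M) = -3/2 + (M - M) = -3/2 + 0 = -3/2)
Z = -14993/12179 ≈ -1.2311
d = 6551/24358 (d = -14993/12179 - 1*(-3/2) = -14993/12179 + 3/2 = 6551/24358 ≈ 0.26895)
f = -666964205/24358 (f = 6551/24358 - 1*27382 = 6551/24358 - 27382 = -666964205/24358 ≈ -27382.)
1/f = 1/(-666964205/24358) = -24358/666964205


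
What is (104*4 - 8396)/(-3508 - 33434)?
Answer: 1330/6157 ≈ 0.21601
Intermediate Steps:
(104*4 - 8396)/(-3508 - 33434) = (416 - 8396)/(-36942) = -7980*(-1/36942) = 1330/6157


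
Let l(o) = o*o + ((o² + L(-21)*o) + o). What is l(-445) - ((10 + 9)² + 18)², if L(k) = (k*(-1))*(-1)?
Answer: 261309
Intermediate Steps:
L(k) = k (L(k) = -k*(-1) = k)
l(o) = -20*o + 2*o² (l(o) = o*o + ((o² - 21*o) + o) = o² + (o² - 20*o) = -20*o + 2*o²)
l(-445) - ((10 + 9)² + 18)² = 2*(-445)*(-10 - 445) - ((10 + 9)² + 18)² = 2*(-445)*(-455) - (19² + 18)² = 404950 - (361 + 18)² = 404950 - 1*379² = 404950 - 1*143641 = 404950 - 143641 = 261309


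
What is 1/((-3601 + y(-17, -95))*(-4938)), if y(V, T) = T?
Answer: 1/18250848 ≈ 5.4792e-8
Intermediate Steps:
1/((-3601 + y(-17, -95))*(-4938)) = 1/(-3601 - 95*(-4938)) = -1/4938/(-3696) = -1/3696*(-1/4938) = 1/18250848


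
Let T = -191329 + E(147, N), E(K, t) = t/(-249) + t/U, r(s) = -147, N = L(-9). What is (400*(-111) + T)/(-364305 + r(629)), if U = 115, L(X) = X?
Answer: 2250033707/3478694340 ≈ 0.64680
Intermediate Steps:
N = -9
E(K, t) = 134*t/28635 (E(K, t) = t/(-249) + t/115 = t*(-1/249) + t*(1/115) = -t/249 + t/115 = 134*t/28635)
T = -1826235707/9545 (T = -191329 + (134/28635)*(-9) = -191329 - 402/9545 = -1826235707/9545 ≈ -1.9133e+5)
(400*(-111) + T)/(-364305 + r(629)) = (400*(-111) - 1826235707/9545)/(-364305 - 147) = (-44400 - 1826235707/9545)/(-364452) = -2250033707/9545*(-1/364452) = 2250033707/3478694340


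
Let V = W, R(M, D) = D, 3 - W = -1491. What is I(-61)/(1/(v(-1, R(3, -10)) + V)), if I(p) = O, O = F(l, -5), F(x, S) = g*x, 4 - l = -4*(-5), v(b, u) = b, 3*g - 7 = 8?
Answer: -119440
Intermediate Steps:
g = 5 (g = 7/3 + (⅓)*8 = 7/3 + 8/3 = 5)
W = 1494 (W = 3 - 1*(-1491) = 3 + 1491 = 1494)
V = 1494
l = -16 (l = 4 - (-4)*(-5) = 4 - 1*20 = 4 - 20 = -16)
F(x, S) = 5*x
O = -80 (O = 5*(-16) = -80)
I(p) = -80
I(-61)/(1/(v(-1, R(3, -10)) + V)) = -80/(1/(-1 + 1494)) = -80/(1/1493) = -80/1/1493 = -80*1493 = -119440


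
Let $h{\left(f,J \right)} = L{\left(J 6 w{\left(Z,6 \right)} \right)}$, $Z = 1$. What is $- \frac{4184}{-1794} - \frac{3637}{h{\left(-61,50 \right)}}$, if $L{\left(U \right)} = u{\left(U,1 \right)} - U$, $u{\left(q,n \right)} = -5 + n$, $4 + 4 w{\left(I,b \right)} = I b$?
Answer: $\frac{3584557}{138138} \approx 25.949$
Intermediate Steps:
$w{\left(I,b \right)} = -1 + \frac{I b}{4}$
$L{\left(U \right)} = -4 - U$ ($L{\left(U \right)} = \left(-5 + 1\right) - U = -4 - U$)
$h{\left(f,J \right)} = -4 - 3 J$ ($h{\left(f,J \right)} = -4 - J 6 \left(-1 + \frac{1}{4} \cdot 1 \cdot 6\right) = -4 - 6 J \left(-1 + \frac{3}{2}\right) = -4 - 6 J \frac{1}{2} = -4 - 3 J$)
$- \frac{4184}{-1794} - \frac{3637}{h{\left(-61,50 \right)}} = - \frac{4184}{-1794} - \frac{3637}{-4 - 150} = \left(-4184\right) \left(- \frac{1}{1794}\right) - \frac{3637}{-4 - 150} = \frac{2092}{897} - \frac{3637}{-154} = \frac{2092}{897} - - \frac{3637}{154} = \frac{2092}{897} + \frac{3637}{154} = \frac{3584557}{138138}$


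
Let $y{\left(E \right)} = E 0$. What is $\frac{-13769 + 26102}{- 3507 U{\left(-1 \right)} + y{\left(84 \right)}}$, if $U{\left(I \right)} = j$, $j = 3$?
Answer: $- \frac{4111}{3507} \approx -1.1722$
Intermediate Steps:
$y{\left(E \right)} = 0$
$U{\left(I \right)} = 3$
$\frac{-13769 + 26102}{- 3507 U{\left(-1 \right)} + y{\left(84 \right)}} = \frac{-13769 + 26102}{\left(-3507\right) 3 + 0} = \frac{12333}{-10521 + 0} = \frac{12333}{-10521} = 12333 \left(- \frac{1}{10521}\right) = - \frac{4111}{3507}$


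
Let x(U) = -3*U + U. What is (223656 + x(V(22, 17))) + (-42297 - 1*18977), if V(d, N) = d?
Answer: 162338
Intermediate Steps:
x(U) = -2*U
(223656 + x(V(22, 17))) + (-42297 - 1*18977) = (223656 - 2*22) + (-42297 - 1*18977) = (223656 - 44) + (-42297 - 18977) = 223612 - 61274 = 162338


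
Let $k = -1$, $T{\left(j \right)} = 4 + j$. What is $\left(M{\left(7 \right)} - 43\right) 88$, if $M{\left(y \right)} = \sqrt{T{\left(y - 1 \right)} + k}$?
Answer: $-3520$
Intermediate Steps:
$M{\left(y \right)} = \sqrt{2 + y}$ ($M{\left(y \right)} = \sqrt{\left(4 + \left(y - 1\right)\right) - 1} = \sqrt{\left(4 + \left(-1 + y\right)\right) - 1} = \sqrt{\left(3 + y\right) - 1} = \sqrt{2 + y}$)
$\left(M{\left(7 \right)} - 43\right) 88 = \left(\sqrt{2 + 7} - 43\right) 88 = \left(\sqrt{9} - 43\right) 88 = \left(3 - 43\right) 88 = \left(-40\right) 88 = -3520$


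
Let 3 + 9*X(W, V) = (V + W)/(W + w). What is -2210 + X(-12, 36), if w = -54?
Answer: -218827/99 ≈ -2210.4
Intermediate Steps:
X(W, V) = -⅓ + (V + W)/(9*(-54 + W)) (X(W, V) = -⅓ + ((V + W)/(W - 54))/9 = -⅓ + ((V + W)/(-54 + W))/9 = -⅓ + (V + W)/(9*(-54 + W)))
-2210 + X(-12, 36) = -2210 + (162 + 36 - 2*(-12))/(9*(-54 - 12)) = -2210 + (⅑)*(162 + 36 + 24)/(-66) = -2210 + (⅑)*(-1/66)*222 = -2210 - 37/99 = -218827/99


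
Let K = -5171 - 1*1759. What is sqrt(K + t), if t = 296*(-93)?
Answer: I*sqrt(34458) ≈ 185.63*I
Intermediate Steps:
t = -27528
K = -6930 (K = -5171 - 1759 = -6930)
sqrt(K + t) = sqrt(-6930 - 27528) = sqrt(-34458) = I*sqrt(34458)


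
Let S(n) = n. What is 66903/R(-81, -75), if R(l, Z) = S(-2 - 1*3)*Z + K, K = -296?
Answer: 66903/79 ≈ 846.87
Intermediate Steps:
R(l, Z) = -296 - 5*Z (R(l, Z) = (-2 - 1*3)*Z - 296 = (-2 - 3)*Z - 296 = -5*Z - 296 = -296 - 5*Z)
66903/R(-81, -75) = 66903/(-296 - 5*(-75)) = 66903/(-296 + 375) = 66903/79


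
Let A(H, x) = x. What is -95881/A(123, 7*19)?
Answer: -95881/133 ≈ -720.91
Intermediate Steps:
-95881/A(123, 7*19) = -95881/(7*19) = -95881/133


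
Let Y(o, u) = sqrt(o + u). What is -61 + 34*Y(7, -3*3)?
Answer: -61 + 34*I*sqrt(2) ≈ -61.0 + 48.083*I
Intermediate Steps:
-61 + 34*Y(7, -3*3) = -61 + 34*sqrt(7 - 3*3) = -61 + 34*sqrt(7 - 9) = -61 + 34*sqrt(-2) = -61 + 34*(I*sqrt(2)) = -61 + 34*I*sqrt(2)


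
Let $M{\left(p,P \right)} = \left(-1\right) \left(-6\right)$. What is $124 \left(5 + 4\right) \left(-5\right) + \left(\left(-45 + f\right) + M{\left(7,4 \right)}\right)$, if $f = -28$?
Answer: $-5647$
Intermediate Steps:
$M{\left(p,P \right)} = 6$
$124 \left(5 + 4\right) \left(-5\right) + \left(\left(-45 + f\right) + M{\left(7,4 \right)}\right) = 124 \left(5 + 4\right) \left(-5\right) + \left(\left(-45 - 28\right) + 6\right) = 124 \cdot 9 \left(-5\right) + \left(-73 + 6\right) = 124 \left(-45\right) - 67 = -5580 - 67 = -5647$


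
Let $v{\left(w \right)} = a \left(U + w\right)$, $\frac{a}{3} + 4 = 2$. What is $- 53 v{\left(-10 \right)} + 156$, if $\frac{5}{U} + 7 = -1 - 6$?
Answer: $- \frac{21963}{7} \approx -3137.6$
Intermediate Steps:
$U = - \frac{5}{14}$ ($U = \frac{5}{-7 - 7} = \frac{5}{-14} = 5 \left(- \frac{1}{14}\right) = - \frac{5}{14} \approx -0.35714$)
$a = -6$ ($a = -12 + 3 \cdot 2 = -12 + 6 = -6$)
$v{\left(w \right)} = \frac{15}{7} - 6 w$ ($v{\left(w \right)} = - 6 \left(- \frac{5}{14} + w\right) = \frac{15}{7} - 6 w$)
$- 53 v{\left(-10 \right)} + 156 = - 53 \left(\frac{15}{7} - -60\right) + 156 = - 53 \left(\frac{15}{7} + 60\right) + 156 = \left(-53\right) \frac{435}{7} + 156 = - \frac{23055}{7} + 156 = - \frac{21963}{7}$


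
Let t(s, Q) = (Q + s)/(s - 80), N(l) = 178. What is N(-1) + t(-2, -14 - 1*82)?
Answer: 7347/41 ≈ 179.20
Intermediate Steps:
t(s, Q) = (Q + s)/(-80 + s)
N(-1) + t(-2, -14 - 1*82) = 178 + ((-14 - 1*82) - 2)/(-80 - 2) = 178 + ((-14 - 82) - 2)/(-82) = 178 - (-96 - 2)/82 = 178 - 1/82*(-98) = 178 + 49/41 = 7347/41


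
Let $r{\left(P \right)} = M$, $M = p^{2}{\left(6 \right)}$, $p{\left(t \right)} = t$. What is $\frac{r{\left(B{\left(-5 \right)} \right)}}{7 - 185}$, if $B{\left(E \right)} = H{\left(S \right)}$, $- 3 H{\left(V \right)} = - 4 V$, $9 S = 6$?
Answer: $- \frac{18}{89} \approx -0.20225$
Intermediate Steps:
$S = \frac{2}{3}$ ($S = \frac{1}{9} \cdot 6 = \frac{2}{3} \approx 0.66667$)
$M = 36$ ($M = 6^{2} = 36$)
$H{\left(V \right)} = \frac{4 V}{3}$ ($H{\left(V \right)} = - \frac{\left(-4\right) V}{3} = \frac{4 V}{3}$)
$B{\left(E \right)} = \frac{8}{9}$ ($B{\left(E \right)} = \frac{4}{3} \cdot \frac{2}{3} = \frac{8}{9}$)
$r{\left(P \right)} = 36$
$\frac{r{\left(B{\left(-5 \right)} \right)}}{7 - 185} = \frac{1}{7 - 185} \cdot 36 = \frac{1}{-178} \cdot 36 = \left(- \frac{1}{178}\right) 36 = - \frac{18}{89}$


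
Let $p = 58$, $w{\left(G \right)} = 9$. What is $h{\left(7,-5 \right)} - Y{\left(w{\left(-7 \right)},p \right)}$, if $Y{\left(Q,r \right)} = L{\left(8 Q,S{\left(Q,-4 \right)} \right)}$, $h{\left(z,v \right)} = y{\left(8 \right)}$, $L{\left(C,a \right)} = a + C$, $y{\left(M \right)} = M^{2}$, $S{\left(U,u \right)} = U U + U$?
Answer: $-98$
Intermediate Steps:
$S{\left(U,u \right)} = U + U^{2}$ ($S{\left(U,u \right)} = U^{2} + U = U + U^{2}$)
$L{\left(C,a \right)} = C + a$
$h{\left(z,v \right)} = 64$ ($h{\left(z,v \right)} = 8^{2} = 64$)
$Y{\left(Q,r \right)} = 8 Q + Q \left(1 + Q\right)$
$h{\left(7,-5 \right)} - Y{\left(w{\left(-7 \right)},p \right)} = 64 - 9 \left(9 + 9\right) = 64 - 9 \cdot 18 = 64 - 162 = -98$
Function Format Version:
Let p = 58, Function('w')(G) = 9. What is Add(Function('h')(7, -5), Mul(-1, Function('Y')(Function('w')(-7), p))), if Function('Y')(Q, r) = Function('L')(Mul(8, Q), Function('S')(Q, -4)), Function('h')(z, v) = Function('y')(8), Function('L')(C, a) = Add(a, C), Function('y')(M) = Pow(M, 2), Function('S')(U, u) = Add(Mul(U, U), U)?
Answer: -98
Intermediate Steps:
Function('S')(U, u) = Add(U, Pow(U, 2)) (Function('S')(U, u) = Add(Pow(U, 2), U) = Add(U, Pow(U, 2)))
Function('L')(C, a) = Add(C, a)
Function('h')(z, v) = 64 (Function('h')(z, v) = Pow(8, 2) = 64)
Function('Y')(Q, r) = Add(Mul(8, Q), Mul(Q, Add(1, Q)))
Add(Function('h')(7, -5), Mul(-1, Function('Y')(Function('w')(-7), p))) = Add(64, Mul(-1, Mul(9, Add(9, 9)))) = Add(64, Mul(-1, Mul(9, 18))) = Add(64, Mul(-1, 162)) = Add(64, -162) = -98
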